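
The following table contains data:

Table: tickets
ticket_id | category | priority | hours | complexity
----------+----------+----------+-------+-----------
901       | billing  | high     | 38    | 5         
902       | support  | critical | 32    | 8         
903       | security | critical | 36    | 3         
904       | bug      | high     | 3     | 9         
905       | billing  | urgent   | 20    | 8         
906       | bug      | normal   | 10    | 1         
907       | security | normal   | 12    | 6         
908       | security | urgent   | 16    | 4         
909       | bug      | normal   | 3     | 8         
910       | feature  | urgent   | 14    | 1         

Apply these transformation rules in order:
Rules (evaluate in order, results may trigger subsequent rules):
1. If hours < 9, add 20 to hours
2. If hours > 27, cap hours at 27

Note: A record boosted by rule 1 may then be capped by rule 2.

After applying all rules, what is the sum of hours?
199

Step 1: Apply rule 1 to records with hours < 9
  - 2 records get bonus of 20
  - Of these, 0 records then exceed 27 and get capped
Step 2: Apply rule 2 to records with hours > 27
  - 3 records (original) are capped
Step 3: Calculate final sum = 199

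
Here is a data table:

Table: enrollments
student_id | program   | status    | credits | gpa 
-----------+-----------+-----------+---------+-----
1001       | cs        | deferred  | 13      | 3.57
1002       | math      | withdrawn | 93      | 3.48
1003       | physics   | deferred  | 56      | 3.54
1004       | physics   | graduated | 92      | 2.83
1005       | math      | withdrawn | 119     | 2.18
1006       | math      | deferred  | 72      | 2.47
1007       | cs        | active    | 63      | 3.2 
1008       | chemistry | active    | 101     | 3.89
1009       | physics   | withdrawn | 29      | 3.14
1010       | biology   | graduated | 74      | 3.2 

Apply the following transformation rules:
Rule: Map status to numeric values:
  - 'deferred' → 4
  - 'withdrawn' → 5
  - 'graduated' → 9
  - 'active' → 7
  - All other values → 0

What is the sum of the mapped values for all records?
59

Step 1: Apply mapping to each record
Step 2: Count by status:
  'deferred': 3 records × 4 = 12
  'withdrawn': 3 records × 5 = 15
  'graduated': 2 records × 9 = 18
  'active': 2 records × 7 = 14
Step 3: Sum all mapped values = 59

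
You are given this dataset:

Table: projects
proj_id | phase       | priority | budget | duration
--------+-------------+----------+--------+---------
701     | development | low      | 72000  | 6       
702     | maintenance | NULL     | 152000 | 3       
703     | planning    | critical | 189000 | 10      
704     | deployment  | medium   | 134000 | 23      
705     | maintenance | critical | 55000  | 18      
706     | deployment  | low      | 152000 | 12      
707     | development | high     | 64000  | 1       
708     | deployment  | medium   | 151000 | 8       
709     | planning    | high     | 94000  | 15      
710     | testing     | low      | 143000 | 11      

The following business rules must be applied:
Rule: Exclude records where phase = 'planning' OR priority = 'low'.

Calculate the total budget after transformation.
556000

Step 1: Find records where phase = 'planning' OR priority = 'low'
Step 2: 5 records match, summing to 650000
Step 3: Original sum: 1206000
Step 4: Remaining sum = 1206000 - 650000 = 556000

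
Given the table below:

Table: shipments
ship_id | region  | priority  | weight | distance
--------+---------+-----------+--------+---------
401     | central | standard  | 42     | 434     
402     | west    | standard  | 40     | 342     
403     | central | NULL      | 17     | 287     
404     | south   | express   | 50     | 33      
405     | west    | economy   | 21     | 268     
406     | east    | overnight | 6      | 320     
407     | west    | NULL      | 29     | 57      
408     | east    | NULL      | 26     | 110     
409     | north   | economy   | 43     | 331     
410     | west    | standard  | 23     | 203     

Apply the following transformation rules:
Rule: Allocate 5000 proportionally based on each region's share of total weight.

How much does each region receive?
central: 993.27, east: 538.72, north: 723.91, south: 841.75, west: 1902.36

Step 1: Calculate total weight = 297
Step 2: Calculate each region's proportion:
  central: 59/297 = 19.87% → 993.27
  east: 32/297 = 10.77% → 538.72
  north: 43/297 = 14.48% → 723.91
  south: 50/297 = 16.84% → 841.75
  west: 113/297 = 38.05% → 1902.36
Step 3: Verify: sum of allocations ≈ 5000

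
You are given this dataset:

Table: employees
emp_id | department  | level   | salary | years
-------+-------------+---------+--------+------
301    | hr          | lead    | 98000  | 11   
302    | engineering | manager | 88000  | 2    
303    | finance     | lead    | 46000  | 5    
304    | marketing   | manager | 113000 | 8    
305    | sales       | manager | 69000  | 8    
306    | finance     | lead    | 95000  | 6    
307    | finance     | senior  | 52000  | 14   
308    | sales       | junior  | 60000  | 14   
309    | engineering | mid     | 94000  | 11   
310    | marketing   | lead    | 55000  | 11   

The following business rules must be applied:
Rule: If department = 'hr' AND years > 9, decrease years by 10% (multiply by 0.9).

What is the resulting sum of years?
88.9

Step 1: Find records where department = 'hr' AND years > 9
Step 2: 1 records match, summing to 11
Step 3: After multiplier: 11 × 0.9 = 9.9
Step 4: Unaffected records sum: 79
Step 5: Final sum = 9.9 + 79 = 88.9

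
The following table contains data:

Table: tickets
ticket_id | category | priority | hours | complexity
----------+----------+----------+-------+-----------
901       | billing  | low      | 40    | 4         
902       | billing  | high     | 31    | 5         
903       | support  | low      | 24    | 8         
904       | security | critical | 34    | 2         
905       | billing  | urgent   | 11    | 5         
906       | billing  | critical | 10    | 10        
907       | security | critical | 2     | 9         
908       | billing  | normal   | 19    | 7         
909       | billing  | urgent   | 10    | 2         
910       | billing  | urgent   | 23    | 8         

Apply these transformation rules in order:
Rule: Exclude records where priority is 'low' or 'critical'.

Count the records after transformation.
5

Step 1: Count records to exclude
  - 2 (low) + 3 (critical) = 5 records
Step 2: Total records: 10
Step 3: Remaining = 10 - 5 = 5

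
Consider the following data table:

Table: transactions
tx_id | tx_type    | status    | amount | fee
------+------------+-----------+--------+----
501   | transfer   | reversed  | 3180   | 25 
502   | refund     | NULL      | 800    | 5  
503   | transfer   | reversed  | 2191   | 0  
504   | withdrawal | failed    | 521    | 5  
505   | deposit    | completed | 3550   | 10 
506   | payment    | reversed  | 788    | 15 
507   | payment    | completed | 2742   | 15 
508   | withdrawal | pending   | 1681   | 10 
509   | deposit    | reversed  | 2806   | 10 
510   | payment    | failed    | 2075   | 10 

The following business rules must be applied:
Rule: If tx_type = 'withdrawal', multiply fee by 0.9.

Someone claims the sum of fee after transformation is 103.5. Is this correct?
Yes, the result is correct.

Step 1: Calculate the correct sum after transformation
Step 2: Apply multiplier 0.9 to records where tx_type = 'withdrawal'
Step 3: Correct result = 103.5
Step 4: Claimed result = 103.5
Step 5: 103.5 = 103.5 ✓
Conclusion: The claimed result is correct.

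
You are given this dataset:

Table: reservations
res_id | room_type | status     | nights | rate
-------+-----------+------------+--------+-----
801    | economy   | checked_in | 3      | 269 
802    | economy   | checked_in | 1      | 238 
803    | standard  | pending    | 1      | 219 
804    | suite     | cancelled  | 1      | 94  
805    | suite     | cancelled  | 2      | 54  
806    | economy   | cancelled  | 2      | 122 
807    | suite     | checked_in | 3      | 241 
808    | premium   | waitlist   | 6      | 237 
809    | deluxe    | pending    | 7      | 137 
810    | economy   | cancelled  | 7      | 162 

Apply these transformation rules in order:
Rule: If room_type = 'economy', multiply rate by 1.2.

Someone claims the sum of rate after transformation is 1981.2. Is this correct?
No, the correct result is 1931.2.

Step 1: Calculate the correct sum after transformation
Step 2: Apply multiplier 1.2 to records where room_type = 'economy'
Step 3: Correct result = 1931.2
Step 4: Claimed result = 1981.2
Step 5: 1931.2 ≠ 1981.2
Conclusion: The claimed result is incorrect. The correct answer is 1931.2.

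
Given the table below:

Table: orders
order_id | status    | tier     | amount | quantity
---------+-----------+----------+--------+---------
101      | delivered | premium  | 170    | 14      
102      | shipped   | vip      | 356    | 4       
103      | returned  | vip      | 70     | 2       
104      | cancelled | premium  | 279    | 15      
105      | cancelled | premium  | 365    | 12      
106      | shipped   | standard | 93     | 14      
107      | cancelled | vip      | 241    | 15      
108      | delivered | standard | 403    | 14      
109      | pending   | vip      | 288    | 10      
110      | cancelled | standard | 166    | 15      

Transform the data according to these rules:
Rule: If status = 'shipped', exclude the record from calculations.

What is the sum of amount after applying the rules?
1982

Step 1: Identify records where status = 'shipped'
Step 2: The excluded records sum to 449
Step 3: Original total amount = 2431
Step 4: Remaining total = 2431 - 449 = 1982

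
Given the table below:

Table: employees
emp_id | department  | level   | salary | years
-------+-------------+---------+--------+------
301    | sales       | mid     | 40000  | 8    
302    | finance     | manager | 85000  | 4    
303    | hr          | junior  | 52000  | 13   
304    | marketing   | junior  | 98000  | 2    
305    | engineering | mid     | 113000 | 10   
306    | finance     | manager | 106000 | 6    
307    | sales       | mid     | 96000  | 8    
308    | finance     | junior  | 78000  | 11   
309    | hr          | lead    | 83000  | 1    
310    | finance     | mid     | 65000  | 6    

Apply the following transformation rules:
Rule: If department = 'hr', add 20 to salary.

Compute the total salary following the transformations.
816040

Step 1: Count records where department = 'hr': 2
Step 2: Total bonus added: 2 × 20 = 40
Step 3: Original sum of salary: 816000
Step 4: Final sum = 816000 + 40 = 816040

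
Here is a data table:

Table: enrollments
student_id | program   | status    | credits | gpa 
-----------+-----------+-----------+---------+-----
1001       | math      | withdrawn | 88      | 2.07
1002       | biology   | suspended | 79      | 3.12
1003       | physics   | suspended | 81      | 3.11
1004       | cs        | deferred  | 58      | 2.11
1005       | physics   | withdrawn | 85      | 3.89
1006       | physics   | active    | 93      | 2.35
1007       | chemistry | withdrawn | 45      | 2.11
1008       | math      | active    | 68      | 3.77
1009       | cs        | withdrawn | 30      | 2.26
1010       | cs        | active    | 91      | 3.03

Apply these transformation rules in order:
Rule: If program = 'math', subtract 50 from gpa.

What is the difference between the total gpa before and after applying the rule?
100.0

Step 1: Original sum of gpa = 27.82
Step 2: 2 records have program = 'math'
Step 3: Each affected record changes by -50
Step 4: Total change = 2 × -50 = -100
Step 5: New sum = 27.82 + -100 = -72.18
Step 6: Difference = |-72.18 - 27.82| = 100.0
        (Sum decreased by 100.0)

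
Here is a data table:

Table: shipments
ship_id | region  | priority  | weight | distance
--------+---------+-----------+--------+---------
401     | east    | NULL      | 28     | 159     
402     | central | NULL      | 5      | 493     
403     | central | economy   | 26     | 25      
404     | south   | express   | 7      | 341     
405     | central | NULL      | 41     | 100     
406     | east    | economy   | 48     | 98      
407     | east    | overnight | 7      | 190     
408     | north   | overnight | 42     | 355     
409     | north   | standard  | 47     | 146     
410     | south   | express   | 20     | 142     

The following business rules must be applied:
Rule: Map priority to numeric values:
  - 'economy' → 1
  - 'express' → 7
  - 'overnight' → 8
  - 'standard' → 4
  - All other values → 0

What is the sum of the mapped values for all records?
36

Step 1: Apply mapping to each record
Step 2: Count by status:
  'economy': 2 records × 1 = 2
  'express': 2 records × 7 = 14
  'overnight': 2 records × 8 = 16
  'standard': 1 records × 4 = 4
Step 3: Sum all mapped values = 36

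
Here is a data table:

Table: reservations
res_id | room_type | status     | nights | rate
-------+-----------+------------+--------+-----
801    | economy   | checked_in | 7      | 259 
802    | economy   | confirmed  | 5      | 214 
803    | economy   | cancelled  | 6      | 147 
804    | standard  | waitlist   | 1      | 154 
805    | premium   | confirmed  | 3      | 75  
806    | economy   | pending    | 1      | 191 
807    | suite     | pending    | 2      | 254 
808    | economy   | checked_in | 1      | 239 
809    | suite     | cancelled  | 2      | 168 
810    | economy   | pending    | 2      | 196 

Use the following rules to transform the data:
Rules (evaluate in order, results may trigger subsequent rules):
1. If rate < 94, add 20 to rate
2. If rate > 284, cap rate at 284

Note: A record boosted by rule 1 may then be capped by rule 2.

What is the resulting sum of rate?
1917

Step 1: Apply rule 1 to records with rate < 94
  - 1 records get bonus of 20
  - Of these, 0 records then exceed 284 and get capped
Step 2: Apply rule 2 to records with rate > 284
  - 0 records (original) are capped
Step 3: Calculate final sum = 1917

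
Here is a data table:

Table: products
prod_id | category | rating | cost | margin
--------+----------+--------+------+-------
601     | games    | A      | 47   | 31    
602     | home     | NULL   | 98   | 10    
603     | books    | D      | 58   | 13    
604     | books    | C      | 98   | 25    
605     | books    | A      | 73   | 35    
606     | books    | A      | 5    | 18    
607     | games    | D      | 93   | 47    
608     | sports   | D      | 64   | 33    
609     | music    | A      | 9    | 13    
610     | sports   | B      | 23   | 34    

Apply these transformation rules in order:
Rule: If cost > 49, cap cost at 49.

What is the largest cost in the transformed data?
49

Step 1: Original maximum cost = 98
Step 2: Apply cap at 49
Step 3: 6 records had cost > 49 and were capped
Step 4: Maximum after transformation = 49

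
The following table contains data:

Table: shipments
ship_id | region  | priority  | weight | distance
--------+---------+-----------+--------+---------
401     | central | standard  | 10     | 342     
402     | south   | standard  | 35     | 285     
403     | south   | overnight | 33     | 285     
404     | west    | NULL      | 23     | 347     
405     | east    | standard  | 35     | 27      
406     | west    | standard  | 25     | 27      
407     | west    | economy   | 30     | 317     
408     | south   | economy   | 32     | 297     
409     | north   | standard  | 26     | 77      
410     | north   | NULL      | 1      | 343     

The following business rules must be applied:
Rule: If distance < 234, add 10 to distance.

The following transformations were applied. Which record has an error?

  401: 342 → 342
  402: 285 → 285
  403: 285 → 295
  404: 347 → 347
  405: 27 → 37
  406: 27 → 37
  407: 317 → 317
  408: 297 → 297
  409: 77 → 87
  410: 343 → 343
Record 403 has an error. The correct transformed value should be 285, not 295.

Step 1: Check each record against the rule
Step 2: Record 403 has distance = 285
Step 3: Since 285 >= 234, the bonus should not have been applied
Step 4: Correct value = 285, but claimed value = 295
Conclusion: Record 403 has the error.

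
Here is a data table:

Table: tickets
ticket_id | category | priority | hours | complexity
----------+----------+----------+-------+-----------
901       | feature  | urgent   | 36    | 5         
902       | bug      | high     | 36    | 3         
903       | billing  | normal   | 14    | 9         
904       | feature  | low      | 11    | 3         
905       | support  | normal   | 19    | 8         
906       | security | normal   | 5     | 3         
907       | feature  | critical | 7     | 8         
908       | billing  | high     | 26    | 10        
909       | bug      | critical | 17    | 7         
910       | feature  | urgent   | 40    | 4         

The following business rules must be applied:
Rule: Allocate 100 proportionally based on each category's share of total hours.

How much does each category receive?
billing: 18.96, bug: 25.12, feature: 44.55, security: 2.37, support: 9.0

Step 1: Calculate total hours = 211
Step 2: Calculate each category's proportion:
  billing: 40/211 = 18.96% → 18.96
  bug: 53/211 = 25.12% → 25.12
  feature: 94/211 = 44.55% → 44.55
  security: 5/211 = 2.37% → 2.37
  support: 19/211 = 9.00% → 9.0
Step 3: Verify: sum of allocations ≈ 100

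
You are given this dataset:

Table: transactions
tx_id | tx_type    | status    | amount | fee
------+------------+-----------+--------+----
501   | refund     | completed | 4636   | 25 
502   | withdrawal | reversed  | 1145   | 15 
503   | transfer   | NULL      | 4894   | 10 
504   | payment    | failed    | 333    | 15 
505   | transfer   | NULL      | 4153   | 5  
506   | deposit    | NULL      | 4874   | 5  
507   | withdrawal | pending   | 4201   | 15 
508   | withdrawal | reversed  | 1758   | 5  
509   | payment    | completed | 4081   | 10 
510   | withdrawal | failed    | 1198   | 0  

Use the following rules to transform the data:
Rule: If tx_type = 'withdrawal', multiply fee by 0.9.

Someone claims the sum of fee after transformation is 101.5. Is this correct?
Yes, the result is correct.

Step 1: Calculate the correct sum after transformation
Step 2: Apply multiplier 0.9 to records where tx_type = 'withdrawal'
Step 3: Correct result = 101.5
Step 4: Claimed result = 101.5
Step 5: 101.5 = 101.5 ✓
Conclusion: The claimed result is correct.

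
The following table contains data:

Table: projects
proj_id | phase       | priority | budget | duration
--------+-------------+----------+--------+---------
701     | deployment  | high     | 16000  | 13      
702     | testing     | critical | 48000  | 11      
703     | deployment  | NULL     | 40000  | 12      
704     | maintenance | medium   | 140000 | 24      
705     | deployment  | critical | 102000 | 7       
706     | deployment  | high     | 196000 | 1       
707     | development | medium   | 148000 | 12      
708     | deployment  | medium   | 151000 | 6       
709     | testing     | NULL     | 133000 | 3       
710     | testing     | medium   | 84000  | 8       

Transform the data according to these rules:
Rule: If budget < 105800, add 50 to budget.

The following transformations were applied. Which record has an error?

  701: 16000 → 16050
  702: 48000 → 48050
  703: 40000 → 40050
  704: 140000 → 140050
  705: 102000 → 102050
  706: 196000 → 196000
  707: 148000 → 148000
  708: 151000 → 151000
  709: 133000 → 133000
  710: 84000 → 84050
Record 704 has an error. The correct transformed value should be 140000, not 140050.

Step 1: Check each record against the rule
Step 2: Record 704 has budget = 140000
Step 3: Since 140000 >= 105800, the bonus should not have been applied
Step 4: Correct value = 140000, but claimed value = 140050
Conclusion: Record 704 has the error.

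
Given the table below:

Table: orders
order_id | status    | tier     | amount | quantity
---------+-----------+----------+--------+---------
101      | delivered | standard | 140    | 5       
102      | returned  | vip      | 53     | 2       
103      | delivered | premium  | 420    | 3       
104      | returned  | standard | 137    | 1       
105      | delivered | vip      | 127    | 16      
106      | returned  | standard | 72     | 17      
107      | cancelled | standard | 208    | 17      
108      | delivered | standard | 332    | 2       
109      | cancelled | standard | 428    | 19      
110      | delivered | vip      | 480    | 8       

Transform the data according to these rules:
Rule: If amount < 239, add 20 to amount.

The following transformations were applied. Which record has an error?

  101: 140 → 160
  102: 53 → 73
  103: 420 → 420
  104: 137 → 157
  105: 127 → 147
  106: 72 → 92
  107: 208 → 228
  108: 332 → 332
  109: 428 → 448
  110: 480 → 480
Record 109 has an error. The correct transformed value should be 428, not 448.

Step 1: Check each record against the rule
Step 2: Record 109 has amount = 428
Step 3: Since 428 >= 239, the bonus should not have been applied
Step 4: Correct value = 428, but claimed value = 448
Conclusion: Record 109 has the error.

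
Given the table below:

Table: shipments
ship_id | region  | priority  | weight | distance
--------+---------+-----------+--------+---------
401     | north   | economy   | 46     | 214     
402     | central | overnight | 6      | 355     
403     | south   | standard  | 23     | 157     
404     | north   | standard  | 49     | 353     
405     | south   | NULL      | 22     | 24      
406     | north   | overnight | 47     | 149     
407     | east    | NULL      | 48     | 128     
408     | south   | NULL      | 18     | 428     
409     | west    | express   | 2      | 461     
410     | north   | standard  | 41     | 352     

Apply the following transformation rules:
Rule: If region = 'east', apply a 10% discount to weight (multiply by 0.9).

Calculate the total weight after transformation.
297.2

Step 1: Records with region = 'east' have total weight = 48
Step 2: Apply multiplier: 48 × 0.9 = 43.2
Step 3: Other records total: 254
Step 4: Final sum = 43.2 + 254 = 297.2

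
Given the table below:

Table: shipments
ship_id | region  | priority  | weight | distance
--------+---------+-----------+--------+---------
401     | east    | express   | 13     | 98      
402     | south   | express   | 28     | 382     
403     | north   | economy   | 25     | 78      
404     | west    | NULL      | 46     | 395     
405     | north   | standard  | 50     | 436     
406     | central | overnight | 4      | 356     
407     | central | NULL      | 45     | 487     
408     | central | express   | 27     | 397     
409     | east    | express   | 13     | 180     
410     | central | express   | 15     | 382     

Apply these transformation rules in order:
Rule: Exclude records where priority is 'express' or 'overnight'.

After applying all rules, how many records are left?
4

Step 1: Count records to exclude
  - 5 (express) + 1 (overnight) = 6 records
Step 2: Total records: 10
Step 3: Remaining = 10 - 6 = 4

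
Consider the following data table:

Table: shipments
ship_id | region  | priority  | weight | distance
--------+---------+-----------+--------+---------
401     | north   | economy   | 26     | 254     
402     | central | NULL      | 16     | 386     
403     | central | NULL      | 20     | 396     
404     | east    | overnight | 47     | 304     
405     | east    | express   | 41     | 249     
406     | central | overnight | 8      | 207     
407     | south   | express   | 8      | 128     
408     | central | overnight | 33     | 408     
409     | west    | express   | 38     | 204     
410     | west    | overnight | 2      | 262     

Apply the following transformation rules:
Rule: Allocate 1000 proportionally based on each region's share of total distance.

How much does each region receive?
central: 499.29, east: 197.64, north: 90.78, south: 45.75, west: 166.55

Step 1: Calculate total distance = 2798
Step 2: Calculate each region's proportion:
  central: 1397/2798 = 49.93% → 499.29
  east: 553/2798 = 19.76% → 197.64
  north: 254/2798 = 9.08% → 90.78
  south: 128/2798 = 4.57% → 45.75
  west: 466/2798 = 16.65% → 166.55
Step 3: Verify: sum of allocations ≈ 1000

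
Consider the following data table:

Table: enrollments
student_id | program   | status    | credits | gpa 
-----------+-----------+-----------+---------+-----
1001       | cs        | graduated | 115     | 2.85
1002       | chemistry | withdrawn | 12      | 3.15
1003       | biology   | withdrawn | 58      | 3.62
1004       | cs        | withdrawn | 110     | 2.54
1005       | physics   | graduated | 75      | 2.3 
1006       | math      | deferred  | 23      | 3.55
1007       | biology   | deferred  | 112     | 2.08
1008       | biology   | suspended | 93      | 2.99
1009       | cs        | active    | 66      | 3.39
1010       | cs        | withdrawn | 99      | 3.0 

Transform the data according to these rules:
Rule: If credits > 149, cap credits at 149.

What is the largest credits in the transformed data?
115

Step 1: Original maximum credits = 115
Step 2: Check cap of 149 against maximum
Step 3: No records exceed the cap (max 115 <= cap 149), so no capping applies
Step 4: Maximum after transformation = 115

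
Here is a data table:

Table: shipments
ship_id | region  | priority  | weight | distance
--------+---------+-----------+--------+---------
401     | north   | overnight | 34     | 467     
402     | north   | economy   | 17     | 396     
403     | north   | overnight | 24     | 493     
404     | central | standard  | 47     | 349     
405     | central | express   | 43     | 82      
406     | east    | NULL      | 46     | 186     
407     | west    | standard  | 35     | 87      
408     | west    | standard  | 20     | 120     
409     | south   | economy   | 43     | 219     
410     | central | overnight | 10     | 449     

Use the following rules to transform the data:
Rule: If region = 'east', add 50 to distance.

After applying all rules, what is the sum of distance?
2898

Step 1: Count records where region = 'east': 1
Step 2: Total bonus added: 1 × 50 = 50
Step 3: Original sum of distance: 2848
Step 4: Final sum = 2848 + 50 = 2898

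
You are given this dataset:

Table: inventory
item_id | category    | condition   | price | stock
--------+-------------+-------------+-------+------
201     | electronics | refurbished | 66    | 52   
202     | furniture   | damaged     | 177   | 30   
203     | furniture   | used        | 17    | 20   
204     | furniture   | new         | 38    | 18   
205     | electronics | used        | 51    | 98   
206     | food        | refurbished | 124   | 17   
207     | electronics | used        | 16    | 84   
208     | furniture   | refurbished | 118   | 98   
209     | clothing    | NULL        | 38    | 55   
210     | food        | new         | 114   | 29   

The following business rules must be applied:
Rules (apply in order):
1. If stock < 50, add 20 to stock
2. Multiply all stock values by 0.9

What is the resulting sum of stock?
540.9

Step 1: Apply Rule 1 - Add 20 to records with stock < 50
  - 5 records affected: 114 + (5 × 20) = 214
  - Unaffected records: 387
  - Sum after Rule 1: 601
Step 2: Apply Rule 2 - Multiply all by 0.9
  - 601 × 0.9 = 540.9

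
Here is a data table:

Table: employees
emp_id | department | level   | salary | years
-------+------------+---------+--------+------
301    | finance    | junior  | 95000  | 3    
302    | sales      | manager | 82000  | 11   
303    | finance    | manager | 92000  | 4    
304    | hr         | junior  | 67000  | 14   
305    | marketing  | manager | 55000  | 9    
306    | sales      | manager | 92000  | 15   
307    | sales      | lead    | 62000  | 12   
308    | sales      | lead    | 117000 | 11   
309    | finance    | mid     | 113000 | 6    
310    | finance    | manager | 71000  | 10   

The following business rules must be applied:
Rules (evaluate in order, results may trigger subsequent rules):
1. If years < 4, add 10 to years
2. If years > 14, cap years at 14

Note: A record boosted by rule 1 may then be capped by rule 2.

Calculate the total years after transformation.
104

Step 1: Apply rule 1 to records with years < 4
  - 1 records get bonus of 10
  - Of these, 0 records then exceed 14 and get capped
Step 2: Apply rule 2 to records with years > 14
  - 1 records (original) are capped
Step 3: Calculate final sum = 104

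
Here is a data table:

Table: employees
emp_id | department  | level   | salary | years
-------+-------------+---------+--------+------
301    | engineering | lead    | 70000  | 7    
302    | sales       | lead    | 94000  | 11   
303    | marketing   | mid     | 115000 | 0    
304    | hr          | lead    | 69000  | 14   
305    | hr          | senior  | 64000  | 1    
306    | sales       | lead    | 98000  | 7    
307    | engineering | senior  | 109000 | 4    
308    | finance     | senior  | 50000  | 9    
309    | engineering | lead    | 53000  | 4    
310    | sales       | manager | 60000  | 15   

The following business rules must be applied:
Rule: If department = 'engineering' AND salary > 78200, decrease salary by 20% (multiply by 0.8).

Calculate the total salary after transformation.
760200.0

Step 1: Find records where department = 'engineering' AND salary > 78200
Step 2: 1 records match, summing to 109000
Step 3: After multiplier: 109000 × 0.8 = 87200.0
Step 4: Unaffected records sum: 673000
Step 5: Final sum = 87200.0 + 673000 = 760200.0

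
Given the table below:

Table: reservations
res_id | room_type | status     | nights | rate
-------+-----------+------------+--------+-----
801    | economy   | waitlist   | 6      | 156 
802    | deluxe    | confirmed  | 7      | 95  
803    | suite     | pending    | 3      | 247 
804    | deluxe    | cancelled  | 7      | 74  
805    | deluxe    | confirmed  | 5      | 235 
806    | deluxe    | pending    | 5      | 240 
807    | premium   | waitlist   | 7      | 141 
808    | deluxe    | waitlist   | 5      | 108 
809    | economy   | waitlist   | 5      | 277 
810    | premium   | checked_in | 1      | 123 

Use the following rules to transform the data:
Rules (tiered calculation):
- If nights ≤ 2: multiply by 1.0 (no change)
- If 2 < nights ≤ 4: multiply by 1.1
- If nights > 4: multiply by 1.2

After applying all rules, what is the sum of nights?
60.7

Step 1: Tier 1 (nights ≤ 2): 1 records, sum = 1 × 1.0 = 1.0
Step 2: Tier 2 (2 < nights ≤ 4): 1 records, sum = 3 × 1.1 = 3.3
Step 3: Tier 3 (nights > 4): 8 records, sum = 47 × 1.2 = 56.4
Step 4: Final sum = 1.0 + 3.3 + 56.4 = 60.7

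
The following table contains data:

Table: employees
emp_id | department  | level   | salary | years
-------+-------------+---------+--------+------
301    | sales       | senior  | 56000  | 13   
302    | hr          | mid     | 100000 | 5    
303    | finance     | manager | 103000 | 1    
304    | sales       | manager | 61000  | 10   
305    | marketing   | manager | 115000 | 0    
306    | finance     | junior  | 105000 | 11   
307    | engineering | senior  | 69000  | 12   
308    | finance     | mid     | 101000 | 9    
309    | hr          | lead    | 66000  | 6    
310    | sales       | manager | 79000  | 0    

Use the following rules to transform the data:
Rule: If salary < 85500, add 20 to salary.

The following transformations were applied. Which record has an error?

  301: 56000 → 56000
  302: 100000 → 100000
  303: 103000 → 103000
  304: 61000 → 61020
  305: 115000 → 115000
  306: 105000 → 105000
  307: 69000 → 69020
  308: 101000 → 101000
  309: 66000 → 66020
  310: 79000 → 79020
Record 301 has an error. The correct transformed value should be 56020, not 56000.

Step 1: Check each record against the rule
Step 2: Record 301 has salary = 56000
Step 3: Since 56000 < 85500, the bonus should have been applied
Step 4: Correct value = 56020, but claimed value = 56000
Conclusion: Record 301 has the error.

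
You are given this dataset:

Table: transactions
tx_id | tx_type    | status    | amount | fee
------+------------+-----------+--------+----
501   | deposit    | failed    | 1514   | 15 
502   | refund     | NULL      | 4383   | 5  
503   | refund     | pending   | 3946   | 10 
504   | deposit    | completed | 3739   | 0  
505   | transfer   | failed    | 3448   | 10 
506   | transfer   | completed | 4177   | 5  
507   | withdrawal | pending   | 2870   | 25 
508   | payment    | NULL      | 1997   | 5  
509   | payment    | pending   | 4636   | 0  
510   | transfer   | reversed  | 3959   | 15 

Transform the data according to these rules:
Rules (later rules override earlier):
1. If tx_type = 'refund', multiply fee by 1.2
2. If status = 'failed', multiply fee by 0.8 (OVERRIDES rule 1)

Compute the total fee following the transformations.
88.0

Step 1: Rule 2 takes priority for records with status = 'failed'
  - 2 records: 25 × 0.8 = 20.0
Step 2: Rule 1 applies to remaining records with tx_type = 'refund'
  - 2 records: 15 × 1.2 = 18.0
Step 3: Other records unchanged: 50
Step 4: Final sum = 20.0 + 18.0 + 50 = 88.0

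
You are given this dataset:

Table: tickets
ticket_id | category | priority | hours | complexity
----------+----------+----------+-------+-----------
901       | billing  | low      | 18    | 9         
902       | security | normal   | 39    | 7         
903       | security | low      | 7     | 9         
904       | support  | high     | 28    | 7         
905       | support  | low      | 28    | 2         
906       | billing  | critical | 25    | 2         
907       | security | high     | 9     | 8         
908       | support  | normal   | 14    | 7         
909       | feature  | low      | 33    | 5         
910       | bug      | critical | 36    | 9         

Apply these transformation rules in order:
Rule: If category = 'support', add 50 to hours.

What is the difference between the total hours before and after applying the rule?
150

Step 1: Original sum of hours = 237
Step 2: 3 records have category = 'support'
Step 3: Each affected record changes by 50
Step 4: Total change = 3 × 50 = 150
Step 5: New sum = 237 + 150 = 387
Step 6: Difference = |387 - 237| = 150
        (Sum increased by 150)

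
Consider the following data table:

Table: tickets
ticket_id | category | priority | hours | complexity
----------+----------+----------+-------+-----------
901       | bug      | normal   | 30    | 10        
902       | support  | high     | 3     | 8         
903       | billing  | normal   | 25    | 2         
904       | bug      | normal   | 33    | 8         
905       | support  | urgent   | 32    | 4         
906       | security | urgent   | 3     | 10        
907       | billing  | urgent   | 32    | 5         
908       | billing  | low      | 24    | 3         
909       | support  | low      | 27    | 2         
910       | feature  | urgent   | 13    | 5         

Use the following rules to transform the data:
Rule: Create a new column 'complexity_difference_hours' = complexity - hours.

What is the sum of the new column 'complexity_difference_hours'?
-165

Step 1: For each record, compute complexity - hours
Example calculations:
  10 - 30 = -20
  8 - 3 = 5
  2 - 25 = -23
  ...
Step 2: Sum all derived values
Step 3: Total = -165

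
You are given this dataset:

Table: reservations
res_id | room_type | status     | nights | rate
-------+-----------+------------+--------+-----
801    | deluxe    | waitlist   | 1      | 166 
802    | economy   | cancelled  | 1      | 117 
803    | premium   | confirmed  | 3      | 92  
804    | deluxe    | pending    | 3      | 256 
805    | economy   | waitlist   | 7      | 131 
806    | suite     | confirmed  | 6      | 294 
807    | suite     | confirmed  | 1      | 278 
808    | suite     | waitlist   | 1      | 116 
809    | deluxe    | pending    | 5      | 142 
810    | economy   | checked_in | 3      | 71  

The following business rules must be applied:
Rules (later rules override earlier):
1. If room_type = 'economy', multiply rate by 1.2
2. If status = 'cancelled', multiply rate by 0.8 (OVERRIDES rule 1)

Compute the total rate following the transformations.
1680.0

Step 1: Rule 2 takes priority for records with status = 'cancelled'
  - 1 records: 117 × 0.8 = 93.6
Step 2: Rule 1 applies to remaining records with room_type = 'economy'
  - 2 records: 202 × 1.2 = 242.4
Step 3: Other records unchanged: 1344
Step 4: Final sum = 93.6 + 242.4 + 1344 = 1680.0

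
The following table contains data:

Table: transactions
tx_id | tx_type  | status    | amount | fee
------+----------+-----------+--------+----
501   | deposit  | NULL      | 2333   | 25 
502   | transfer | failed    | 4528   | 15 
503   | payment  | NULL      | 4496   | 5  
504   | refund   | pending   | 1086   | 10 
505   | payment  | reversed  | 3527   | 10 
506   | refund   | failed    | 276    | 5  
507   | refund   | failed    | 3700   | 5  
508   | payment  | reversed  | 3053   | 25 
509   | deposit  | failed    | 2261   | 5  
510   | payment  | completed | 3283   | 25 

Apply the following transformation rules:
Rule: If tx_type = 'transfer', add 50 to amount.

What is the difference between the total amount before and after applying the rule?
50

Step 1: Original sum of amount = 28543
Step 2: 1 records have tx_type = 'transfer'
Step 3: Each affected record changes by 50
Step 4: Total change = 1 × 50 = 50
Step 5: New sum = 28543 + 50 = 28593
Step 6: Difference = |28593 - 28543| = 50
        (Sum increased by 50)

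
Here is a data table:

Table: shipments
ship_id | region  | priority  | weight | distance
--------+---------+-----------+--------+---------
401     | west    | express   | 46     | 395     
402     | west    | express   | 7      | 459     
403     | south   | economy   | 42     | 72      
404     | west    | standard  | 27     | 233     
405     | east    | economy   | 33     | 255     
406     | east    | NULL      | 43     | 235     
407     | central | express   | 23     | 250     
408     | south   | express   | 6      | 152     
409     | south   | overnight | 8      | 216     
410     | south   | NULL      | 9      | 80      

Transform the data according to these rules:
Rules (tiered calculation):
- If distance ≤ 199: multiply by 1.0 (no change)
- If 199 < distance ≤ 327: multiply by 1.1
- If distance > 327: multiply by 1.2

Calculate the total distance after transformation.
2636.7

Step 1: Tier 1 (distance ≤ 199): 3 records, sum = 304 × 1.0 = 304.0
Step 2: Tier 2 (199 < distance ≤ 327): 5 records, sum = 1189 × 1.1 = 1307.9
Step 3: Tier 3 (distance > 327): 2 records, sum = 854 × 1.2 = 1024.8
Step 4: Final sum = 304.0 + 1307.9 + 1024.8 = 2636.7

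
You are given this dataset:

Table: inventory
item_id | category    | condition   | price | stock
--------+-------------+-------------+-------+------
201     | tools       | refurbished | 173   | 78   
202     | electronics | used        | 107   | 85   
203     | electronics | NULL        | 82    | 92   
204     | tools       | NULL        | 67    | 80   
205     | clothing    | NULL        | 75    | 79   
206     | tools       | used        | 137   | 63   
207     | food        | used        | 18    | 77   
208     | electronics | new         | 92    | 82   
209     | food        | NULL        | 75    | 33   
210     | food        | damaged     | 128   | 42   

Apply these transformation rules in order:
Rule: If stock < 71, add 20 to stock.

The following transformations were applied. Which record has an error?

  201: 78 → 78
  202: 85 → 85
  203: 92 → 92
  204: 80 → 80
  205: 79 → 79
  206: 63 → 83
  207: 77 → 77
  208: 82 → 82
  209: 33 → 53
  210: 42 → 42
Record 210 has an error. The correct transformed value should be 62, not 42.

Step 1: Check each record against the rule
Step 2: Record 210 has stock = 42
Step 3: Since 42 < 71, the bonus should have been applied
Step 4: Correct value = 62, but claimed value = 42
Conclusion: Record 210 has the error.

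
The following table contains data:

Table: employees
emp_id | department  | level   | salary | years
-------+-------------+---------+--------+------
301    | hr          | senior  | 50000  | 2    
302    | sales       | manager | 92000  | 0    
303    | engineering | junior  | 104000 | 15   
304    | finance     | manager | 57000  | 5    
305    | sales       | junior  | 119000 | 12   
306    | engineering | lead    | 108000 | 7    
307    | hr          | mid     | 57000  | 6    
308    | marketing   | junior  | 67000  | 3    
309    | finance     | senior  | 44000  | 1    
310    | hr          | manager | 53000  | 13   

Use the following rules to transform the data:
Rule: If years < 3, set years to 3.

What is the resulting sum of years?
70

Step 1: 3 records have years < 3
Step 2: These records originally summed to 3
Step 3: After setting to minimum: 3 × 3 = 9
Step 4: Unaffected records sum: 61
Step 5: Final sum = 9 + 61 = 70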